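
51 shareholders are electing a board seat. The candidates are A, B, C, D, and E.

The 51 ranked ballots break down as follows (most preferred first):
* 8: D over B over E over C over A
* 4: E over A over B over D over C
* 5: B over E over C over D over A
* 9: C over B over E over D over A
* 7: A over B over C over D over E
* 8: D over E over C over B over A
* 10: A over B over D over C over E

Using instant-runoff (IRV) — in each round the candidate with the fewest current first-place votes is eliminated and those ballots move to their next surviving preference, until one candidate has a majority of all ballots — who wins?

Round 1: A 17, B 5, C 9, D 16, E 4. E eliminated.
Round 2: A 21, B 5, C 9, D 16. B eliminated.
Round 3: A 21, C 14, D 16. C eliminated.
Round 4: A 21, D 30. D has a majority (≥26).

D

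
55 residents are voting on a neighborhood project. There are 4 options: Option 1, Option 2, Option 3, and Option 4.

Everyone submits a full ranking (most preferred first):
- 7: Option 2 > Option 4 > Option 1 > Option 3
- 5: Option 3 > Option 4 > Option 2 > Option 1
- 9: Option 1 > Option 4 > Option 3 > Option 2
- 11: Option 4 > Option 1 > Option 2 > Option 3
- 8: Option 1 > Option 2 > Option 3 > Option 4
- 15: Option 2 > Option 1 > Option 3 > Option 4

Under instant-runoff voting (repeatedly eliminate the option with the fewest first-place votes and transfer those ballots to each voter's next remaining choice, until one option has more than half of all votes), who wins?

Option 1

Round 1: Option 1 17, Option 2 22, Option 3 5, Option 4 11. Option 3 eliminated.
Round 2: Option 1 17, Option 2 22, Option 4 16. Option 4 eliminated.
Round 3: Option 1 28, Option 2 27. Option 1 has a majority (≥28).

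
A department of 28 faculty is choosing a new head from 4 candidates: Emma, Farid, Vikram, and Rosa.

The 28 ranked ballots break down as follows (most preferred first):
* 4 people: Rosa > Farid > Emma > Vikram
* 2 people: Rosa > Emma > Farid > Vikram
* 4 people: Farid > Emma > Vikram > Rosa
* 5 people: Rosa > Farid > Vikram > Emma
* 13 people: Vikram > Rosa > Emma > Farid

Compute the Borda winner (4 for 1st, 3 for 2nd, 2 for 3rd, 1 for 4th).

Rosa

Emma: 4×2 + 2×3 + 4×3 + 5×1 + 13×2 = 57
Farid: 4×3 + 2×2 + 4×4 + 5×3 + 13×1 = 60
Vikram: 4×1 + 2×1 + 4×2 + 5×2 + 13×4 = 76
Rosa: 4×4 + 2×4 + 4×1 + 5×4 + 13×3 = 87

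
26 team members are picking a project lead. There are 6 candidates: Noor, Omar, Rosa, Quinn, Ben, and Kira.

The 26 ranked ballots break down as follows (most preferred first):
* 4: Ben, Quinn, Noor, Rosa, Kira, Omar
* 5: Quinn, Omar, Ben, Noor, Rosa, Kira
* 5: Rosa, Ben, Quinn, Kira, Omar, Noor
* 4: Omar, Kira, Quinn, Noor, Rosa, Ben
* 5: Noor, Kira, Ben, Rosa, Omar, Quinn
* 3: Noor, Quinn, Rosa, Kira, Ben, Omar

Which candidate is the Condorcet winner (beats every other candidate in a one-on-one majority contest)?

Ben

Ben vs Noor: 14–12
Ben vs Omar: 17–9
Ben vs Rosa: 14–12
Ben vs Quinn: 14–12
Ben vs Kira: 14–12
Ben beats every other candidate.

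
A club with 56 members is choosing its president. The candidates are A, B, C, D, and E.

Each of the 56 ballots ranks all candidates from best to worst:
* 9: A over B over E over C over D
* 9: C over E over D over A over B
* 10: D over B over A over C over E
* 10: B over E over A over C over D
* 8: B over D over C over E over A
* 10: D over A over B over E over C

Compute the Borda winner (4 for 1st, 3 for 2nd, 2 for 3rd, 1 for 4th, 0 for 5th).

B

A: 9×4 + 9×1 + 10×2 + 10×2 + 8×0 + 10×3 = 115
B: 9×3 + 9×0 + 10×3 + 10×4 + 8×4 + 10×2 = 149
C: 9×1 + 9×4 + 10×1 + 10×1 + 8×2 + 10×0 = 81
D: 9×0 + 9×2 + 10×4 + 10×0 + 8×3 + 10×4 = 122
E: 9×2 + 9×3 + 10×0 + 10×3 + 8×1 + 10×1 = 93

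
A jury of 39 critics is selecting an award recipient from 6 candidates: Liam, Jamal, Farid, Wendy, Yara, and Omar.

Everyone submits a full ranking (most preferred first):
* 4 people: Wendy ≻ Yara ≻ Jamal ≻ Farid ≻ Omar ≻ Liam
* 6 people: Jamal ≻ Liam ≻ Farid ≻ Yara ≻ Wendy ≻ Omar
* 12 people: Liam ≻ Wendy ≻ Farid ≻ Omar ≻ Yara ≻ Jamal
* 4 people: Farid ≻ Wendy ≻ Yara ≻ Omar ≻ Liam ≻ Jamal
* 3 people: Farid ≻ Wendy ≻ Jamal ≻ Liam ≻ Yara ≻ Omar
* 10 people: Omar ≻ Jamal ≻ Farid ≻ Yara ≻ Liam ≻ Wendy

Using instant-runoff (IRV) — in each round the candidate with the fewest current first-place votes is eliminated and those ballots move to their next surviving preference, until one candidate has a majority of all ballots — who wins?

Omar

Round 1: Liam 12, Jamal 6, Farid 7, Wendy 4, Yara 0, Omar 10. Yara eliminated.
Round 2: Liam 12, Jamal 6, Farid 7, Wendy 4, Omar 10. Wendy eliminated.
Round 3: Liam 12, Jamal 10, Farid 7, Omar 10. Farid eliminated.
Round 4: Liam 12, Jamal 13, Omar 14. Liam eliminated.
Round 5: Jamal 13, Omar 26. Omar has a majority (≥20).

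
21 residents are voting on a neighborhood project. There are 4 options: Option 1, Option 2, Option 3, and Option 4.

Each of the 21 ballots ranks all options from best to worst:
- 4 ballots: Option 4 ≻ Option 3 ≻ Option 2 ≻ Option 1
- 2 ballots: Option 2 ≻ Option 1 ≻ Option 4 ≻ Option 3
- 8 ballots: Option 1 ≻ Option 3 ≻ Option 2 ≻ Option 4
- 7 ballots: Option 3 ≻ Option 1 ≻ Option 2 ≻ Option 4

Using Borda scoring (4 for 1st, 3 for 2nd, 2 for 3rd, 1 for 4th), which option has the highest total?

Option 3

Option 1: 4×1 + 2×3 + 8×4 + 7×3 = 63
Option 2: 4×2 + 2×4 + 8×2 + 7×2 = 46
Option 3: 4×3 + 2×1 + 8×3 + 7×4 = 66
Option 4: 4×4 + 2×2 + 8×1 + 7×1 = 35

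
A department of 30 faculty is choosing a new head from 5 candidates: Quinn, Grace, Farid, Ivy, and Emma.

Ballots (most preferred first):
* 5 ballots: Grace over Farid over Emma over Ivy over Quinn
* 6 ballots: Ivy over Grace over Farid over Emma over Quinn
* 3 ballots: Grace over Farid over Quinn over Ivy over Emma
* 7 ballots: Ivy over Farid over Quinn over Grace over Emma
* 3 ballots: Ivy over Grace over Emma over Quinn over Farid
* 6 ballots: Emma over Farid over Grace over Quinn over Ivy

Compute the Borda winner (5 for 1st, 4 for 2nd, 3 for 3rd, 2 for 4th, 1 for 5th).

Quinn: 5×1 + 6×1 + 3×3 + 7×3 + 3×2 + 6×2 = 59
Grace: 5×5 + 6×4 + 3×5 + 7×2 + 3×4 + 6×3 = 108
Farid: 5×4 + 6×3 + 3×4 + 7×4 + 3×1 + 6×4 = 105
Ivy: 5×2 + 6×5 + 3×2 + 7×5 + 3×5 + 6×1 = 102
Emma: 5×3 + 6×2 + 3×1 + 7×1 + 3×3 + 6×5 = 76

Grace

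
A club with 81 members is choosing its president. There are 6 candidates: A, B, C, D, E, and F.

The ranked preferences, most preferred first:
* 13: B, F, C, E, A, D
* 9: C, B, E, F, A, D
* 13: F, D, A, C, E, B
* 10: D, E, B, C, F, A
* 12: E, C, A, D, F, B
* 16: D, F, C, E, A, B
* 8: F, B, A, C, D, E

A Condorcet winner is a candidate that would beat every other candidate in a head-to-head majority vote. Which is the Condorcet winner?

F

F vs A: 69–12
F vs B: 49–32
F vs C: 50–31
F vs D: 43–38
F vs E: 50–31
F beats every other candidate.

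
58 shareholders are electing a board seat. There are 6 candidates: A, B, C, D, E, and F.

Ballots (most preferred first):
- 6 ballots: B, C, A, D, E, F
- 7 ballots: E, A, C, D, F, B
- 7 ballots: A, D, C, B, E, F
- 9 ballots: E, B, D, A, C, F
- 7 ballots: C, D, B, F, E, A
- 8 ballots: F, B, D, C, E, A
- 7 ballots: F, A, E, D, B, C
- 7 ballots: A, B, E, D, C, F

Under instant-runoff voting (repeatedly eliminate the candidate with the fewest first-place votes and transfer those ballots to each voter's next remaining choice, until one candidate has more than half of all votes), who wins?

Round 1: A 14, B 6, C 7, D 0, E 16, F 15. D eliminated.
Round 2: A 14, B 6, C 7, E 16, F 15. B eliminated.
Round 3: A 14, C 13, E 16, F 15. C eliminated.
Round 4: A 20, E 16, F 22. E eliminated.
Round 5: A 36, F 22. A has a majority (≥30).

A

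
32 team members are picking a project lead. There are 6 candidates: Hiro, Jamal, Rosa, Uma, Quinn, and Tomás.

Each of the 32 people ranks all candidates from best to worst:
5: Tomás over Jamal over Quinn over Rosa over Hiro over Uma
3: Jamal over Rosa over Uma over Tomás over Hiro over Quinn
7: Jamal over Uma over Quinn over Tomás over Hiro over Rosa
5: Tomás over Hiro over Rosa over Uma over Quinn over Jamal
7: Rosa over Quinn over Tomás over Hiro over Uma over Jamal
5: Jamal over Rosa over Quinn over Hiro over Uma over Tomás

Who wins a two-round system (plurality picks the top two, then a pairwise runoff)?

Tomás

Round 1 first-place votes: Hiro 0, Jamal 15, Rosa 7, Uma 0, Quinn 0, Tomás 10. Jamal and Tomás advance.
Runoff: Jamal is ranked above Tomás on 15 ballots, Tomás above Jamal on 17.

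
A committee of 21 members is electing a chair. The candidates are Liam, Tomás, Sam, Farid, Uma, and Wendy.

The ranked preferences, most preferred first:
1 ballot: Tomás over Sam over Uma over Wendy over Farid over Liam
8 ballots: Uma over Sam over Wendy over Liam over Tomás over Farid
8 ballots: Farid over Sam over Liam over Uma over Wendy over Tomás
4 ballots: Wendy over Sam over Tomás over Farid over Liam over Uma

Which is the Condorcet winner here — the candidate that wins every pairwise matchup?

Sam

Sam vs Liam: 21–0
Sam vs Tomás: 20–1
Sam vs Farid: 13–8
Sam vs Uma: 13–8
Sam vs Wendy: 17–4
Sam beats every other candidate.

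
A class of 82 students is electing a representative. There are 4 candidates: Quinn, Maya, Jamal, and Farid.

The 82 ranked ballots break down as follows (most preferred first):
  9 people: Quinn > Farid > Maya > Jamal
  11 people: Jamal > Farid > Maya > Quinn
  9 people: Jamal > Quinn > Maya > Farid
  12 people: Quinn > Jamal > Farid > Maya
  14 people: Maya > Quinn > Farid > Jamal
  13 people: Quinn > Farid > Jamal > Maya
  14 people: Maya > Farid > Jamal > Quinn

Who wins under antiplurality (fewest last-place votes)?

Farid

Last-place votes: Quinn 25, Maya 25, Jamal 23, Farid 9.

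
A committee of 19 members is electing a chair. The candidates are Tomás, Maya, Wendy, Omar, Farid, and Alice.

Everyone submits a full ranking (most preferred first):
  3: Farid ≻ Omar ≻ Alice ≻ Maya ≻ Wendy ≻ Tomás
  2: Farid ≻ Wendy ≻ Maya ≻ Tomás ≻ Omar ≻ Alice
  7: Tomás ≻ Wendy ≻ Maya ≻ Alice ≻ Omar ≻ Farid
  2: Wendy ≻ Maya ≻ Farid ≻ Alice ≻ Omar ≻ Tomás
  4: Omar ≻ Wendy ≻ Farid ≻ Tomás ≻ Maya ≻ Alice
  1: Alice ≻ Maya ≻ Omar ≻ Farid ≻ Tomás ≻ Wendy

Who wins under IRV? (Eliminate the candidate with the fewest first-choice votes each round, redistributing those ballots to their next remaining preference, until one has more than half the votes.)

Round 1: Tomás 7, Maya 0, Wendy 2, Omar 4, Farid 5, Alice 1. Maya eliminated.
Round 2: Tomás 7, Wendy 2, Omar 4, Farid 5, Alice 1. Alice eliminated.
Round 3: Tomás 7, Wendy 2, Omar 5, Farid 5. Wendy eliminated.
Round 4: Tomás 7, Omar 5, Farid 7. Omar eliminated.
Round 5: Tomás 7, Farid 12. Farid has a majority (≥10).

Farid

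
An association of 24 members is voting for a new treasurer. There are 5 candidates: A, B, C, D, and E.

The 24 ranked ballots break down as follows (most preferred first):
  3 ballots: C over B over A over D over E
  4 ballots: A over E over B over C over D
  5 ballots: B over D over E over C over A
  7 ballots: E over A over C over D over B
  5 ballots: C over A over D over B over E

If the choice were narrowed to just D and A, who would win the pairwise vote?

A

D is ranked above A on 5 ballots; A above D on 19.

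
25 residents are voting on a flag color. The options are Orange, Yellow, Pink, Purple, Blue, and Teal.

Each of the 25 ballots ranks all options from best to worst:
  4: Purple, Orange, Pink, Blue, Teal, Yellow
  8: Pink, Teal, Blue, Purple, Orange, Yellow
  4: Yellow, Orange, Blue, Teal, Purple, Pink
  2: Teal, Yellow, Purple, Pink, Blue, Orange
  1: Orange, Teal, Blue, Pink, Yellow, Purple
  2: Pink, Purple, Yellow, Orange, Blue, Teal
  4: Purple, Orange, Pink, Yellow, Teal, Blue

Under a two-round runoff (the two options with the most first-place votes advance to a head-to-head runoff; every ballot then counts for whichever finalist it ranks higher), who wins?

Round 1 first-place votes: Orange 1, Yellow 4, Pink 10, Purple 8, Blue 0, Teal 2. Pink and Purple advance.
Runoff: Pink is ranked above Purple on 11 ballots, Purple above Pink on 14.

Purple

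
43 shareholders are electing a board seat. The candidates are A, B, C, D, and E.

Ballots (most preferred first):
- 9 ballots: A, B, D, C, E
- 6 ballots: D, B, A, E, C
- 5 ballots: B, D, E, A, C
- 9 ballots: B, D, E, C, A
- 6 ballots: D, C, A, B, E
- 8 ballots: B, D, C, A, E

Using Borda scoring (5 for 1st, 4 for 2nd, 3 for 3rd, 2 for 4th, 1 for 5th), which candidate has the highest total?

B

A: 9×5 + 6×3 + 5×2 + 9×1 + 6×3 + 8×2 = 116
B: 9×4 + 6×4 + 5×5 + 9×5 + 6×2 + 8×5 = 182
C: 9×2 + 6×1 + 5×1 + 9×2 + 6×4 + 8×3 = 95
D: 9×3 + 6×5 + 5×4 + 9×4 + 6×5 + 8×4 = 175
E: 9×1 + 6×2 + 5×3 + 9×3 + 6×1 + 8×1 = 77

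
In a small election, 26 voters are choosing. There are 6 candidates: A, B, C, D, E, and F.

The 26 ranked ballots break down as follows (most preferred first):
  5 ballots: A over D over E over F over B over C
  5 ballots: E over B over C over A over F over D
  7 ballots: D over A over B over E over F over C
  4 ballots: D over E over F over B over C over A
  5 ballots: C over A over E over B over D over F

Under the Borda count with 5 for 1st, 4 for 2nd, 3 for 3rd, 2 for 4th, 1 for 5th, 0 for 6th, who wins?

E

A: 5×5 + 5×2 + 7×4 + 4×0 + 5×4 = 83
B: 5×1 + 5×4 + 7×3 + 4×2 + 5×2 = 64
C: 5×0 + 5×3 + 7×0 + 4×1 + 5×5 = 44
D: 5×4 + 5×0 + 7×5 + 4×5 + 5×1 = 80
E: 5×3 + 5×5 + 7×2 + 4×4 + 5×3 = 85
F: 5×2 + 5×1 + 7×1 + 4×3 + 5×0 = 34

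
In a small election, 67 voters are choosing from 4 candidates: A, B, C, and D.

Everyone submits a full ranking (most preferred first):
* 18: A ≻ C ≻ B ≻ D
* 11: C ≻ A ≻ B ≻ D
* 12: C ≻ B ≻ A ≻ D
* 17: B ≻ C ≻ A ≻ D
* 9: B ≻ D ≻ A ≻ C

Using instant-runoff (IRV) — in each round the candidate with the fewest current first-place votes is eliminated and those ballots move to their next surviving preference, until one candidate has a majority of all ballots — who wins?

Round 1: A 18, B 26, C 23, D 0. D eliminated.
Round 2: A 18, B 26, C 23. A eliminated.
Round 3: B 26, C 41. C has a majority (≥34).

C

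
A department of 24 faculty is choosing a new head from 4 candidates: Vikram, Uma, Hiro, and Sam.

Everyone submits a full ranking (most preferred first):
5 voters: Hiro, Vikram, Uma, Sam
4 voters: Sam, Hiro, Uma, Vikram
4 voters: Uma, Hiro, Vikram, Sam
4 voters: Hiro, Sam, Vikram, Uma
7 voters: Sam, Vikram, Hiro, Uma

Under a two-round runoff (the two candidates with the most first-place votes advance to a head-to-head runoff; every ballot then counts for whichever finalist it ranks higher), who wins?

Hiro

Round 1 first-place votes: Vikram 0, Uma 4, Hiro 9, Sam 11. Sam and Hiro advance.
Runoff: Sam is ranked above Hiro on 11 ballots, Hiro above Sam on 13.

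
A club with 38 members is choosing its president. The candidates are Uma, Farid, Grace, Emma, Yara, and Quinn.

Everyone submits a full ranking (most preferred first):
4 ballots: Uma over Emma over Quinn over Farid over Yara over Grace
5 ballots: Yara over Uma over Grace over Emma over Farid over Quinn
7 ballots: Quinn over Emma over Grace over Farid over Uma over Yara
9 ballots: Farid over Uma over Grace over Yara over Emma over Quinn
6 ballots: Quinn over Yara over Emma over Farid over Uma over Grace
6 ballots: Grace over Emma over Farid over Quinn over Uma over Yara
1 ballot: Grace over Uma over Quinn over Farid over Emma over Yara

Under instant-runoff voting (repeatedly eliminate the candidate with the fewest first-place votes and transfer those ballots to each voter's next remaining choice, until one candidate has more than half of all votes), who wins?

Round 1: Uma 4, Farid 9, Grace 7, Emma 0, Yara 5, Quinn 13. Emma eliminated.
Round 2: Uma 4, Farid 9, Grace 7, Yara 5, Quinn 13. Uma eliminated.
Round 3: Farid 9, Grace 7, Yara 5, Quinn 17. Yara eliminated.
Round 4: Farid 9, Grace 12, Quinn 17. Farid eliminated.
Round 5: Grace 21, Quinn 17. Grace has a majority (≥20).

Grace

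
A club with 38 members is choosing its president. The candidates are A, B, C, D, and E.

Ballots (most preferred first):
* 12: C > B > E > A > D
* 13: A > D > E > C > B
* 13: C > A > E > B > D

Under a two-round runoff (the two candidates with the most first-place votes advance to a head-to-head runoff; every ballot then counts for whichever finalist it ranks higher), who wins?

C

Round 1 first-place votes: A 13, B 0, C 25, D 0, E 0. C and A advance.
Runoff: C is ranked above A on 25 ballots, A above C on 13.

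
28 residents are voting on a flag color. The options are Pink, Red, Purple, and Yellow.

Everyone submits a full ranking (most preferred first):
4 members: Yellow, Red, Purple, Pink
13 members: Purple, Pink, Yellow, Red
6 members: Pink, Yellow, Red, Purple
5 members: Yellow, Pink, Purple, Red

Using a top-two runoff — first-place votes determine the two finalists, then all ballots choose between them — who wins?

Yellow

Round 1 first-place votes: Pink 6, Red 0, Purple 13, Yellow 9. Purple and Yellow advance.
Runoff: Purple is ranked above Yellow on 13 ballots, Yellow above Purple on 15.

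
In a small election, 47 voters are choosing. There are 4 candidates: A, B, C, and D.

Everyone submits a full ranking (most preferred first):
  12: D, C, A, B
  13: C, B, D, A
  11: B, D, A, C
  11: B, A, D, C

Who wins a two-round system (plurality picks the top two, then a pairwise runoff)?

Round 1 first-place votes: A 0, B 22, C 13, D 12. B and C advance.
Runoff: B is ranked above C on 22 ballots, C above B on 25.

C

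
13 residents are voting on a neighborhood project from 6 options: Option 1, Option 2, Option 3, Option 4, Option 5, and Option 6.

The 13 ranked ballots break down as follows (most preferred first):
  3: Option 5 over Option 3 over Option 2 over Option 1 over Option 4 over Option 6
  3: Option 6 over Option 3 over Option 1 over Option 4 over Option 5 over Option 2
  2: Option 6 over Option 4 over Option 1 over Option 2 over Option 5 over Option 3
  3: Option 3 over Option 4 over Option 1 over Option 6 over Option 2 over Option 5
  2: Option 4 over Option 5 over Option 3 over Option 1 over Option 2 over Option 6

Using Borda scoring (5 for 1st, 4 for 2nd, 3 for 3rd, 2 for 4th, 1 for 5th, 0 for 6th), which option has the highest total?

Option 3

Option 1: 3×2 + 3×3 + 2×3 + 3×3 + 2×2 = 34
Option 2: 3×3 + 3×0 + 2×2 + 3×1 + 2×1 = 18
Option 3: 3×4 + 3×4 + 2×0 + 3×5 + 2×3 = 45
Option 4: 3×1 + 3×2 + 2×4 + 3×4 + 2×5 = 39
Option 5: 3×5 + 3×1 + 2×1 + 3×0 + 2×4 = 28
Option 6: 3×0 + 3×5 + 2×5 + 3×2 + 2×0 = 31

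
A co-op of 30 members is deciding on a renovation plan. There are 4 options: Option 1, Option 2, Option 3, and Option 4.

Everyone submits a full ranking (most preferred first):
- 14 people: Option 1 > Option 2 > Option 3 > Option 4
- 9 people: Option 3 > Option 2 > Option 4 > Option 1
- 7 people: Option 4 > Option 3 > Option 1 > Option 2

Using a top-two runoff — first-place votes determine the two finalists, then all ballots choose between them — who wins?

Round 1 first-place votes: Option 1 14, Option 2 0, Option 3 9, Option 4 7. Option 1 and Option 3 advance.
Runoff: Option 1 is ranked above Option 3 on 14 ballots, Option 3 above Option 1 on 16.

Option 3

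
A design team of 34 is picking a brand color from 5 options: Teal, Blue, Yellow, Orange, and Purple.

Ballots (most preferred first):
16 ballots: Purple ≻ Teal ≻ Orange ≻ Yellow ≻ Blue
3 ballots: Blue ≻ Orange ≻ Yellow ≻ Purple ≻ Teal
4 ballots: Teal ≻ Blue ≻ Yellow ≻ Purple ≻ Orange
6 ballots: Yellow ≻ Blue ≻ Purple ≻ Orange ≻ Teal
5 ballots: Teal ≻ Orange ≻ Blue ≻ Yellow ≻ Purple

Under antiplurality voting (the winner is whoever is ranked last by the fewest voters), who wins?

Yellow

Last-place votes: Teal 9, Blue 16, Yellow 0, Orange 4, Purple 5.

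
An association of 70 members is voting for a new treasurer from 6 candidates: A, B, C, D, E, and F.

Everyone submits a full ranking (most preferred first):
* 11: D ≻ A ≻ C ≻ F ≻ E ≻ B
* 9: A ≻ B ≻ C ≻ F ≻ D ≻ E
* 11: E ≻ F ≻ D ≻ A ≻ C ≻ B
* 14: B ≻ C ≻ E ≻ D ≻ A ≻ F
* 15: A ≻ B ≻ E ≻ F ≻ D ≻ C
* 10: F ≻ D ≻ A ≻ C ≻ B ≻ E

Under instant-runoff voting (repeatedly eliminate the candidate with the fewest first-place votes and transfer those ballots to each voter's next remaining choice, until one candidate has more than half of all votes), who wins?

Round 1: A 24, B 14, C 0, D 11, E 11, F 10. C eliminated.
Round 2: A 24, B 14, D 11, E 11, F 10. F eliminated.
Round 3: A 24, B 14, D 21, E 11. E eliminated.
Round 4: A 24, B 14, D 32. B eliminated.
Round 5: A 24, D 46. D has a majority (≥36).

D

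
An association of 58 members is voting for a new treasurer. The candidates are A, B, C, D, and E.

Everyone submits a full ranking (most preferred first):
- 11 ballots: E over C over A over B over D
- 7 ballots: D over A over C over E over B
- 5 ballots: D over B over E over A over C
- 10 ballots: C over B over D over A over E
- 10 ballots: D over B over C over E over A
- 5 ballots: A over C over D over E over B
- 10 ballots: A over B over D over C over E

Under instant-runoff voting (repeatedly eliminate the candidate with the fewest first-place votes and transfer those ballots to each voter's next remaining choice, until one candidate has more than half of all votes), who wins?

D

Round 1: A 15, B 0, C 10, D 22, E 11. B eliminated.
Round 2: A 15, C 10, D 22, E 11. C eliminated.
Round 3: A 15, D 32, E 11. D has a majority (≥30).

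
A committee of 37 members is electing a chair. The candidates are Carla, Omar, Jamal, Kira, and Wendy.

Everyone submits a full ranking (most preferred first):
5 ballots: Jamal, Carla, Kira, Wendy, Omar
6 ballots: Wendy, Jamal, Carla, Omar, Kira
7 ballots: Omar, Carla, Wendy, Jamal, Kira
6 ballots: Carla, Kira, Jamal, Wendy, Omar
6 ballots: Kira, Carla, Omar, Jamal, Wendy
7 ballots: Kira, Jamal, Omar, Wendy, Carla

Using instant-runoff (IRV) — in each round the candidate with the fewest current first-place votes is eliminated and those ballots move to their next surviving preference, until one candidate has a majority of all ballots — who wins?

Carla

Round 1: Carla 6, Omar 7, Jamal 5, Kira 13, Wendy 6. Jamal eliminated.
Round 2: Carla 11, Omar 7, Kira 13, Wendy 6. Wendy eliminated.
Round 3: Carla 17, Omar 7, Kira 13. Omar eliminated.
Round 4: Carla 24, Kira 13. Carla has a majority (≥19).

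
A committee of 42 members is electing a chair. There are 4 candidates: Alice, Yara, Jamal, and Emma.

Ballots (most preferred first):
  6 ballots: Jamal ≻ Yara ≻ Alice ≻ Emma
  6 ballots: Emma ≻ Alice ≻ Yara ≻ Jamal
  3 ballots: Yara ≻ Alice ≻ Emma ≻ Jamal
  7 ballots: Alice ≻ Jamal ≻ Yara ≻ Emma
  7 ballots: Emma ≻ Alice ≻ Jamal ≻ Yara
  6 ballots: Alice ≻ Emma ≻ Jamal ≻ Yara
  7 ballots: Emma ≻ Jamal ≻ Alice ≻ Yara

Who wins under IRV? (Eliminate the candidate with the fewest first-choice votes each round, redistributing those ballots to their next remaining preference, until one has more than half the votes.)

Alice

Round 1: Alice 13, Yara 3, Jamal 6, Emma 20. Yara eliminated.
Round 2: Alice 16, Jamal 6, Emma 20. Jamal eliminated.
Round 3: Alice 22, Emma 20. Alice has a majority (≥22).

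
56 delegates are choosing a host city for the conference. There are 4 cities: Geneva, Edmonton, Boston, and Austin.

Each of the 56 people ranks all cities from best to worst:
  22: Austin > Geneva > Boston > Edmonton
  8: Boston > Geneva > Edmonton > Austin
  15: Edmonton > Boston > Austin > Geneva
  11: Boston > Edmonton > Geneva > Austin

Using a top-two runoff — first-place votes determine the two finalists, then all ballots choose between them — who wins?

Round 1 first-place votes: Geneva 0, Edmonton 15, Boston 19, Austin 22. Austin and Boston advance.
Runoff: Austin is ranked above Boston on 22 ballots, Boston above Austin on 34.

Boston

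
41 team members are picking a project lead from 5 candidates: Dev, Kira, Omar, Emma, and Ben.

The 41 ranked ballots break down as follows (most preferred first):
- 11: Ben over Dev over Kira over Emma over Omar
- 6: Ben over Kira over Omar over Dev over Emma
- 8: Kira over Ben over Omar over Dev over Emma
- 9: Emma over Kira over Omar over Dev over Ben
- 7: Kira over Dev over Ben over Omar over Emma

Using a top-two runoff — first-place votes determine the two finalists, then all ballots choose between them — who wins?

Round 1 first-place votes: Dev 0, Kira 15, Omar 0, Emma 9, Ben 17. Ben and Kira advance.
Runoff: Ben is ranked above Kira on 17 ballots, Kira above Ben on 24.

Kira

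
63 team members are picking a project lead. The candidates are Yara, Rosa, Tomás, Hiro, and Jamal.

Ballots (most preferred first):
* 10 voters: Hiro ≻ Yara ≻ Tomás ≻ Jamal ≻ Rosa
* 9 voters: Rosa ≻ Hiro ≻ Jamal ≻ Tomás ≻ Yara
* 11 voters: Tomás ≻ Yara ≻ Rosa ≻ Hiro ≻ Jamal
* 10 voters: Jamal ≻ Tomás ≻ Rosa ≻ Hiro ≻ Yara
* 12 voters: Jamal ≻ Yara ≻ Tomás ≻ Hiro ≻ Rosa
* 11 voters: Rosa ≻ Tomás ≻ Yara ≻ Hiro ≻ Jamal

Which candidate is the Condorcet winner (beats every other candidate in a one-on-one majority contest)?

Tomás vs Yara: 41–22
Tomás vs Rosa: 43–20
Tomás vs Hiro: 44–19
Tomás vs Jamal: 32–31
Tomás beats every other candidate.

Tomás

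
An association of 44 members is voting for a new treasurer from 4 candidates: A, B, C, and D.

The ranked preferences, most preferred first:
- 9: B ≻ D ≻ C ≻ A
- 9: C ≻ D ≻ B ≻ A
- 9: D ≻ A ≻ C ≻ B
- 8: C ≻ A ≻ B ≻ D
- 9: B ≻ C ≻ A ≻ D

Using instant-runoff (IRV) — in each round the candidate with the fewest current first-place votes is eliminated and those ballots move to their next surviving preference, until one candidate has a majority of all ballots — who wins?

Round 1: A 0, B 18, C 17, D 9. A eliminated.
Round 2: B 18, C 17, D 9. D eliminated.
Round 3: B 18, C 26. C has a majority (≥23).

C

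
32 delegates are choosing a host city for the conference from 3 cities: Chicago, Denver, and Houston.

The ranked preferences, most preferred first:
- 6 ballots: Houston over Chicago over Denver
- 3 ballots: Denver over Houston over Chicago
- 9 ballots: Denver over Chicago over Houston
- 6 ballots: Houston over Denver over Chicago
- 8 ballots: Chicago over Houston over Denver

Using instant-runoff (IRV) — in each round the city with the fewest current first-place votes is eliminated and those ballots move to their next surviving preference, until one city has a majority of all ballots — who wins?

Houston

Round 1: Chicago 8, Denver 12, Houston 12. Chicago eliminated.
Round 2: Denver 12, Houston 20. Houston has a majority (≥17).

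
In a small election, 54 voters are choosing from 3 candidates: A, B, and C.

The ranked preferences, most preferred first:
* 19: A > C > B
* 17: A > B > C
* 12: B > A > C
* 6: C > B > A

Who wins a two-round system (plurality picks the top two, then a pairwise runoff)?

A

Round 1 first-place votes: A 36, B 12, C 6. A and B advance.
Runoff: A is ranked above B on 36 ballots, B above A on 18.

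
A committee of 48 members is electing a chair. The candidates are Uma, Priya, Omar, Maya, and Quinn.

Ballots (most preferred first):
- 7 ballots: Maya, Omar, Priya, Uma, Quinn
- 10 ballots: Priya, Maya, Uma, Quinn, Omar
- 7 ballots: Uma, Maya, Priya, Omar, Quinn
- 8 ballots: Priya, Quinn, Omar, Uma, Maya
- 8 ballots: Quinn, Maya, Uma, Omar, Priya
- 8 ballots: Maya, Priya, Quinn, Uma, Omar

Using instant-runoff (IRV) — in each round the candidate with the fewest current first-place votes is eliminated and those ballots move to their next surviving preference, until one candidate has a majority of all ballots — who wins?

Round 1: Uma 7, Priya 18, Omar 0, Maya 15, Quinn 8. Omar eliminated.
Round 2: Uma 7, Priya 18, Maya 15, Quinn 8. Uma eliminated.
Round 3: Priya 18, Maya 22, Quinn 8. Quinn eliminated.
Round 4: Priya 18, Maya 30. Maya has a majority (≥25).

Maya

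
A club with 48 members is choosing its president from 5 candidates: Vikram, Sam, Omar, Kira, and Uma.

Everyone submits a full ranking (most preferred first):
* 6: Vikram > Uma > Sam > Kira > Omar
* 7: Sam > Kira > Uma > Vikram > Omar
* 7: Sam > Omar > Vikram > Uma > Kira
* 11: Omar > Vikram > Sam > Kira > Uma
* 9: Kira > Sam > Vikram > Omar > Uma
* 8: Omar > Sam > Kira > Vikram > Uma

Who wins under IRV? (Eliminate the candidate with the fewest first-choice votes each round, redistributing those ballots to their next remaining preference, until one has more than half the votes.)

Round 1: Vikram 6, Sam 14, Omar 19, Kira 9, Uma 0. Uma eliminated.
Round 2: Vikram 6, Sam 14, Omar 19, Kira 9. Vikram eliminated.
Round 3: Sam 20, Omar 19, Kira 9. Kira eliminated.
Round 4: Sam 29, Omar 19. Sam has a majority (≥25).

Sam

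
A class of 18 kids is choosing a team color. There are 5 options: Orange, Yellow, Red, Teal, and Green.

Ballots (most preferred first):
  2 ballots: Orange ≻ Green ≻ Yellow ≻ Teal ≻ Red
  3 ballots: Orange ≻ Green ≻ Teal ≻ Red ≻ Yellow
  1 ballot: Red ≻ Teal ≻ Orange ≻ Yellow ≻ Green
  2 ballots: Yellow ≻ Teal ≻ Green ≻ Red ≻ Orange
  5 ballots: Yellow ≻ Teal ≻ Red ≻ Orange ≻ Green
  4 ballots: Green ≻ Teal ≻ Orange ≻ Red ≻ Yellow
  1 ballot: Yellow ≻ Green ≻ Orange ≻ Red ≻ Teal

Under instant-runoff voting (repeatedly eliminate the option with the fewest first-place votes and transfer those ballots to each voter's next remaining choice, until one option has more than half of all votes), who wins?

Round 1: Orange 5, Yellow 8, Red 1, Teal 0, Green 4. Teal eliminated.
Round 2: Orange 5, Yellow 8, Red 1, Green 4. Red eliminated.
Round 3: Orange 6, Yellow 8, Green 4. Green eliminated.
Round 4: Orange 10, Yellow 8. Orange has a majority (≥10).

Orange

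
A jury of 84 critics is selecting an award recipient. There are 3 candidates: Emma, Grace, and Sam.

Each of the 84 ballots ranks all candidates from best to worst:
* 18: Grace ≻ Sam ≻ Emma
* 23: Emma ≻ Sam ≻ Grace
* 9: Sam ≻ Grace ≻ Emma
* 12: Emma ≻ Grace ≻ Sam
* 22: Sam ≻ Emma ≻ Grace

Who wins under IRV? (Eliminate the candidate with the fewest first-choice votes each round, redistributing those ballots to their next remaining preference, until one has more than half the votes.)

Round 1: Emma 35, Grace 18, Sam 31. Grace eliminated.
Round 2: Emma 35, Sam 49. Sam has a majority (≥43).

Sam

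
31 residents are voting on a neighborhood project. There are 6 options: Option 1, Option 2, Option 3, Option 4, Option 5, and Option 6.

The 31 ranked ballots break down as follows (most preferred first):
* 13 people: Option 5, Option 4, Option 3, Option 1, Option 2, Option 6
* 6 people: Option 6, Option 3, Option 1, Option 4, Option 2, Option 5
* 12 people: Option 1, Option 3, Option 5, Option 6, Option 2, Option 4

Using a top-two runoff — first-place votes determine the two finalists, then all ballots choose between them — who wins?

Option 1

Round 1 first-place votes: Option 1 12, Option 2 0, Option 3 0, Option 4 0, Option 5 13, Option 6 6. Option 5 and Option 1 advance.
Runoff: Option 5 is ranked above Option 1 on 13 ballots, Option 1 above Option 5 on 18.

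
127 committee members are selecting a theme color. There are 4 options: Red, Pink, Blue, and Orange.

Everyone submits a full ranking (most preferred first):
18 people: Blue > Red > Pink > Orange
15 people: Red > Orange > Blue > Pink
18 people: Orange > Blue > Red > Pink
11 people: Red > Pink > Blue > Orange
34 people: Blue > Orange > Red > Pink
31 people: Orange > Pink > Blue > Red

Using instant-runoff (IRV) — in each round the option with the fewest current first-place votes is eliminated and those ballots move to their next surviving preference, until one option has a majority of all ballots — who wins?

Orange

Round 1: Red 26, Pink 0, Blue 52, Orange 49. Pink eliminated.
Round 2: Red 26, Blue 52, Orange 49. Red eliminated.
Round 3: Blue 63, Orange 64. Orange has a majority (≥64).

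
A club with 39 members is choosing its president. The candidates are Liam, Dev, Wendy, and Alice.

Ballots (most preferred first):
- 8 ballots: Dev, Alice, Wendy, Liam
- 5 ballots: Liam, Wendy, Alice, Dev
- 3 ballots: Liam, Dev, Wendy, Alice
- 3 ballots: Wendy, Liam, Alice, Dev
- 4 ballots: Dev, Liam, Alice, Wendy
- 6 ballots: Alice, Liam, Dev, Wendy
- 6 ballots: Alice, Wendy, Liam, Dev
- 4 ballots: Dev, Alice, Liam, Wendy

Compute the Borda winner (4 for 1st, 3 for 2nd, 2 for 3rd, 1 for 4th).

Alice

Liam: 8×1 + 5×4 + 3×4 + 3×3 + 4×3 + 6×3 + 6×2 + 4×2 = 99
Dev: 8×4 + 5×1 + 3×3 + 3×1 + 4×4 + 6×2 + 6×1 + 4×4 = 99
Wendy: 8×2 + 5×3 + 3×2 + 3×4 + 4×1 + 6×1 + 6×3 + 4×1 = 81
Alice: 8×3 + 5×2 + 3×1 + 3×2 + 4×2 + 6×4 + 6×4 + 4×3 = 111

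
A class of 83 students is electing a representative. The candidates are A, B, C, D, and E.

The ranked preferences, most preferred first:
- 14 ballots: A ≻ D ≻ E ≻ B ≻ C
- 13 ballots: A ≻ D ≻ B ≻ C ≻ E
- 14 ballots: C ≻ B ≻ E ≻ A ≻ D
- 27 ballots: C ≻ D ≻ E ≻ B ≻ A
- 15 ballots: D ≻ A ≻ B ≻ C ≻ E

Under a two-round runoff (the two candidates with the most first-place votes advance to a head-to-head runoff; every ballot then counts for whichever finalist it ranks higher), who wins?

A

Round 1 first-place votes: A 27, B 0, C 41, D 15, E 0. C and A advance.
Runoff: C is ranked above A on 41 ballots, A above C on 42.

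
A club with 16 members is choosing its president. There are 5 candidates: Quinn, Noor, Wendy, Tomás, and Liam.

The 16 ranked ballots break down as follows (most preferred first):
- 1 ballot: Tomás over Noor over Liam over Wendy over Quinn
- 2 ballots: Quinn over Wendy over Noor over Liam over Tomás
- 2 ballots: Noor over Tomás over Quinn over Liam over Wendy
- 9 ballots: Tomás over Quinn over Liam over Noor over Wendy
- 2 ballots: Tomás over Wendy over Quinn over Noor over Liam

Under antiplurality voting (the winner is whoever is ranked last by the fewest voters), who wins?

Last-place votes: Quinn 1, Noor 0, Wendy 11, Tomás 2, Liam 2.

Noor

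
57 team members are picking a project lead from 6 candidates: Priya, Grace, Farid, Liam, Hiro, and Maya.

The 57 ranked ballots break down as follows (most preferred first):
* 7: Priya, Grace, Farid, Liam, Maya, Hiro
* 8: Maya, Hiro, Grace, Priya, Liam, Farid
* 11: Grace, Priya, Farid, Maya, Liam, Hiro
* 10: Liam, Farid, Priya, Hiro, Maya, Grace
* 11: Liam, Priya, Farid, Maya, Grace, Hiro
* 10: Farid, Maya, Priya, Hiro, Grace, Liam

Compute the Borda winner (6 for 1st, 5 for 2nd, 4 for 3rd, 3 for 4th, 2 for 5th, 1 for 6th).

Priya

Priya: 7×6 + 8×3 + 11×5 + 10×4 + 11×5 + 10×4 = 256
Grace: 7×5 + 8×4 + 11×6 + 10×1 + 11×2 + 10×2 = 185
Farid: 7×4 + 8×1 + 11×4 + 10×5 + 11×4 + 10×6 = 234
Liam: 7×3 + 8×2 + 11×2 + 10×6 + 11×6 + 10×1 = 195
Hiro: 7×1 + 8×5 + 11×1 + 10×3 + 11×1 + 10×3 = 129
Maya: 7×2 + 8×6 + 11×3 + 10×2 + 11×3 + 10×5 = 198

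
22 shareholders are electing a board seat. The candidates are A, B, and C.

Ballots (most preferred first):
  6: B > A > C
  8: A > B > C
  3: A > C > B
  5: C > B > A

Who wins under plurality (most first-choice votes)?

First-place votes: A 11, B 6, C 5.

A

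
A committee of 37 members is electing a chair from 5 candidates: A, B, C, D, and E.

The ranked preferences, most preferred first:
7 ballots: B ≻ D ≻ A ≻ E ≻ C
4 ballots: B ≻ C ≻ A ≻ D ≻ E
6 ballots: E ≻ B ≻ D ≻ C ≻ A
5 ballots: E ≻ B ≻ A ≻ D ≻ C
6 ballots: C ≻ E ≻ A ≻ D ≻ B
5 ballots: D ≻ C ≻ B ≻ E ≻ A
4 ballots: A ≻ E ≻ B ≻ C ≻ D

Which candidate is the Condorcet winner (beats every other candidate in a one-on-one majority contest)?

E vs A: 22–15
E vs B: 21–16
E vs C: 22–15
E vs D: 21–16
E beats every other candidate.

E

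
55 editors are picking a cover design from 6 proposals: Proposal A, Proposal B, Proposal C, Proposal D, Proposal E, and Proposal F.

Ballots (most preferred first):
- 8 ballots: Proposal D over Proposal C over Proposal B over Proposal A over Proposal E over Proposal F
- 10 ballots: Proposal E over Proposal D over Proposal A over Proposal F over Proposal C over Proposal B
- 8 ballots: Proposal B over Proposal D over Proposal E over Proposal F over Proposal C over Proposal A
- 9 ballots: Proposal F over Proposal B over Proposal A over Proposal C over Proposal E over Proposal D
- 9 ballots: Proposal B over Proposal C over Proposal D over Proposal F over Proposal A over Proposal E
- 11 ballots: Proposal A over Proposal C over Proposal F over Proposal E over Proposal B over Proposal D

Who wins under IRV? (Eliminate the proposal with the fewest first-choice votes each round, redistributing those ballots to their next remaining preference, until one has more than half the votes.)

Round 1: Proposal A 11, Proposal B 17, Proposal C 0, Proposal D 8, Proposal E 10, Proposal F 9. Proposal C eliminated.
Round 2: Proposal A 11, Proposal B 17, Proposal D 8, Proposal E 10, Proposal F 9. Proposal D eliminated.
Round 3: Proposal A 11, Proposal B 25, Proposal E 10, Proposal F 9. Proposal F eliminated.
Round 4: Proposal A 11, Proposal B 34, Proposal E 10. Proposal B has a majority (≥28).

Proposal B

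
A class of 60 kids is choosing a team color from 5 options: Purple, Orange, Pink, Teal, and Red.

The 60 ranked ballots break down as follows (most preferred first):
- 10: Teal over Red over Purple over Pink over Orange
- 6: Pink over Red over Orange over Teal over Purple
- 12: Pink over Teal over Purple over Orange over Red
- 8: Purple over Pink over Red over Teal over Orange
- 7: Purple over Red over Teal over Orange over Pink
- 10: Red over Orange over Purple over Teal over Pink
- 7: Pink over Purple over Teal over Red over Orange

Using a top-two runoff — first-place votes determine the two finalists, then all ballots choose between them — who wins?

Round 1 first-place votes: Purple 15, Orange 0, Pink 25, Teal 10, Red 10. Pink and Purple advance.
Runoff: Pink is ranked above Purple on 25 ballots, Purple above Pink on 35.

Purple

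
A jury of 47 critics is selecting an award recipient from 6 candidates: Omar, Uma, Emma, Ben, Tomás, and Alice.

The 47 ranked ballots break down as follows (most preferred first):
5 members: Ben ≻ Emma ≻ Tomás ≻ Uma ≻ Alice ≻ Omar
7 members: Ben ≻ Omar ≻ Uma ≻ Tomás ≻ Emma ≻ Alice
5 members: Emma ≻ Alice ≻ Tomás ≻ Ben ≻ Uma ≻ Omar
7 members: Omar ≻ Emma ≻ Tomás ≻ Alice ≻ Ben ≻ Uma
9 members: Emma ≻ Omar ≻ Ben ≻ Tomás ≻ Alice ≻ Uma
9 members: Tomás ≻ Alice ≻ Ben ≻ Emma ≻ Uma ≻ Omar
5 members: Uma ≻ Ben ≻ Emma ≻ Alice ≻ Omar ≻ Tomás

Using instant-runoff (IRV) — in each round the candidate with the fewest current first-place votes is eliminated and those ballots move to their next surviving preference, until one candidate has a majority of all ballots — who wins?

Round 1: Omar 7, Uma 5, Emma 14, Ben 12, Tomás 9, Alice 0. Alice eliminated.
Round 2: Omar 7, Uma 5, Emma 14, Ben 12, Tomás 9. Uma eliminated.
Round 3: Omar 7, Emma 14, Ben 17, Tomás 9. Omar eliminated.
Round 4: Emma 21, Ben 17, Tomás 9. Tomás eliminated.
Round 5: Emma 21, Ben 26. Ben has a majority (≥24).

Ben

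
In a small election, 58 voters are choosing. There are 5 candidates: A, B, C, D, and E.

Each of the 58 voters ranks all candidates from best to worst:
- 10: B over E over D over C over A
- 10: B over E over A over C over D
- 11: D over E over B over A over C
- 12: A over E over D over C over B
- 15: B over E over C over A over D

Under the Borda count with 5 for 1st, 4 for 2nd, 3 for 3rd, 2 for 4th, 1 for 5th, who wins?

E

A: 10×1 + 10×3 + 11×2 + 12×5 + 15×2 = 152
B: 10×5 + 10×5 + 11×3 + 12×1 + 15×5 = 220
C: 10×2 + 10×2 + 11×1 + 12×2 + 15×3 = 120
D: 10×3 + 10×1 + 11×5 + 12×3 + 15×1 = 146
E: 10×4 + 10×4 + 11×4 + 12×4 + 15×4 = 232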